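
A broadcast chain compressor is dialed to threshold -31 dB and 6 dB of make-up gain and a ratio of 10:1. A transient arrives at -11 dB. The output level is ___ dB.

-11 dB sits 20 dB over threshold.
At 10:1 the overshoot is divided by 10, leaving 2 dB above threshold.
So the level is -31 + 2 = -29 dB; make-up adds 6 dB, giving -23 dB.

-23 dB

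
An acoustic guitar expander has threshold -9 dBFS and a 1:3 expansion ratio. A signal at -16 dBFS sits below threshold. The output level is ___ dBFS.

Undershoot = (-9) − (-16) = 7 dB.
At 1:3, that expands to 21 dB under threshold.
Output = -9 − 21 = -30 dBFS.

-30 dBFS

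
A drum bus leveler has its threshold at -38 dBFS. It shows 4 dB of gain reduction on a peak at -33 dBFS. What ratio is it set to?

5:1

Input overshoot = -33 − (-38) = 5 dB.
Output overshoot = 5 − 4 = 1 dB.
Ratio = input overshoot / output overshoot = 5 / 1 = 5.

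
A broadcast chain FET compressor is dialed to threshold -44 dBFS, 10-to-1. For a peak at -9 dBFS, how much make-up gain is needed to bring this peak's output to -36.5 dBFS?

Overshoot 35 dB → 35/10 = 3.5 dB after compression, so the compressed level is -44 + 3.5 = -40.5 dBFS.
Make-up = target − compressed = -36.5 − (-40.5) = 4 dB.

4 dB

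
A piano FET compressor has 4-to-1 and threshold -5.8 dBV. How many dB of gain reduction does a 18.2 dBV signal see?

18 dB

The signal is 24 dB above threshold.
After 4:1 compression the overshoot becomes 24/4 = 6 dB.
So the signal is attenuated by 24 − 6 = 18 dB.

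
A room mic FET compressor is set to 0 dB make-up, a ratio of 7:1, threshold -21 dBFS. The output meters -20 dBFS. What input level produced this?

That's 1 dB above the -21 dBFS threshold.
Before 7:1 compression the overshoot was 1 × 7 = 7 dB, so input = -21 + 7 = -14 dBFS.

-14 dBFS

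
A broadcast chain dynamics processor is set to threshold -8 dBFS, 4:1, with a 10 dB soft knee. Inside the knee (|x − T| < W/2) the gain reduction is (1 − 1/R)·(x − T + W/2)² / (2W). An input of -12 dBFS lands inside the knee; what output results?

x − T + W/2 = -12 − (-8) + 5 = 1.
GR = (1 − 1/4) × 1² / 20 = 0.75 × 1 / 20 = 0.0375 dB.
Output = -12 − 0.0375 = -12.0375 dBFS.

-12.0375 dBFS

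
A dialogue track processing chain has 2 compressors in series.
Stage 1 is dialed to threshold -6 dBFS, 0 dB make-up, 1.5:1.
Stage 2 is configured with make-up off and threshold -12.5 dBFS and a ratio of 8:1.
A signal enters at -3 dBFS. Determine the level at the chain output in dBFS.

-11.4375 dBFS

Stage 1: overshoot 3 dB → 3/1.5 = 2 dB → -4 dBFS.
Stage 2: overshoot 8.5 dB → 8.5/8 = 1.0625 dB → -11.4375 dBFS.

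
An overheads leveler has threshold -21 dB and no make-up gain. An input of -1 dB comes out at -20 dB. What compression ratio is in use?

Input overshoot = -1 − (-21) = 20 dB; output overshoot = -20 − (-21) = 1 dB.
Ratio = 20 / 1 = 20.

20:1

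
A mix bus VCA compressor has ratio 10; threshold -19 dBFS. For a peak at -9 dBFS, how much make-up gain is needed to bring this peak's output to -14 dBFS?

Overshoot 10 dB → 10/10 = 1 dB after compression, so the compressed level is -19 + 1 = -18 dBFS.
Make-up = target − compressed = -14 − (-18) = 4 dB.

4 dB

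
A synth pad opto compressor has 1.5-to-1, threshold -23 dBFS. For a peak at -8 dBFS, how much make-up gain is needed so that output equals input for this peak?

The peak compresses to -23 + 15/1.5 = -13 dBFS.
To reach -8 dBFS requires -8 − (-13) = 5 dB of make-up.

5 dB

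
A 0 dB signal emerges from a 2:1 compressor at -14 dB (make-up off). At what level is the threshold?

-28 dB

Gain reduction = 0 − (-14) = 14 dB; output overshoot = GR / (R − 1) = 14 / 1 = 14 dB.
Threshold = output − output overshoot = -14 − 14 = -28 dB.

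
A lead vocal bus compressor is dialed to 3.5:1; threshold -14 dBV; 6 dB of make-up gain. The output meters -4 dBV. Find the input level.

Remove make-up: -4 − 6 = -10 dBV.
Post-compression overshoot = -10 − (-14) = 4 dB.
Input overshoot = R × output overshoot = 14 dB → input = -14 + 14 = 0 dBV.

0 dBV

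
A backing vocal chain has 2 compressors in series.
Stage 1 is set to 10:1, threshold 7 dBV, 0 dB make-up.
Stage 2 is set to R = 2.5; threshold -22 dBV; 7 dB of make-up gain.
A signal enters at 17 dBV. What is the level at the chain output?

-3 dBV

Stage 1: overshoot 10 dB → 10/10 = 1 dB → 8 dBV.
Stage 2: 8 dBV is 30 dB over -22 dBV; at 2.5:1 that becomes 12 dB over, giving -10 dBV; +7 dB make-up → -3 dBV.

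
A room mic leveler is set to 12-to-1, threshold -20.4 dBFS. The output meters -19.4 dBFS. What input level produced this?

-8.4 dBFS

The compressed level sits -19.4 − (-20.4) = 1 dB over threshold.
Before 12:1 compression the overshoot was 1 × 12 = 12 dB, so input = -20.4 + 12 = -8.4 dBFS.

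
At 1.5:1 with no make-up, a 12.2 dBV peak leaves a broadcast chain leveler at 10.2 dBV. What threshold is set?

Let T be the threshold. Output overshoot = (input overshoot)/R, so 10.2 − T = (12.2 − T)/1.5.
1.5·(10.2 − T) = 12.2 − T → 0.5·T = 15.3 − 12.2 = 3.1.
T = 3.1/0.5 = 6.2 dBV.

6.2 dBV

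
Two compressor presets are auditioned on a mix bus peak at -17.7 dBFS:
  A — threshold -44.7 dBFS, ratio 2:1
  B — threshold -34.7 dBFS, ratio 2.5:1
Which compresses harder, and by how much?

A, by 3.3 dB

A: 27 dB over, compressed to 13.5 dB over, so 13.5 dB of GR.
B: 17 dB over, compressed to 6.8 dB over, so 10.2 dB of GR.
A applies 3.3 dB more gain reduction.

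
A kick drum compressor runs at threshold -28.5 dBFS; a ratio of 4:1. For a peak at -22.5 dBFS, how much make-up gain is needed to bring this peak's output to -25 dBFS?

Without make-up, output = threshold + overshoot/4 = -28.5 + 1.5 = -27 dBFS.
Gap to target: 2 dB.

2 dB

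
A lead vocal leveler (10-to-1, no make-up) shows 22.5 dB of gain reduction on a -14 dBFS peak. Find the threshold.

Input is 25 dB above T (since output overshoot × R = input overshoot: (-36.5 − T)·10 = -14 − T gives T = -39 dBFS).
Check: -39 + (-14 − (-39))/10 = -39 + 2.5 = -36.5 dBFS. ✓

-39 dBFS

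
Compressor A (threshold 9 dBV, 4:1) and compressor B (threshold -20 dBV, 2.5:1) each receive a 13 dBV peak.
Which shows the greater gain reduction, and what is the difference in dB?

A: overshoot 4 dB → output overshoot 1 dB → GR 3 dB.
B: overshoot 33 dB → output overshoot 13.2 dB → GR 19.8 dB.
B reduces 16.8 dB more.

B, by 16.8 dB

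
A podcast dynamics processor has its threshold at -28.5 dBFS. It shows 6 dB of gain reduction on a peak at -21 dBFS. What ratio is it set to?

Input overshoot = -21 − (-28.5) = 7.5 dB.
Output overshoot = 7.5 − 6 = 1.5 dB.
Ratio = input overshoot / output overshoot = 7.5 / 1.5 = 5.

5:1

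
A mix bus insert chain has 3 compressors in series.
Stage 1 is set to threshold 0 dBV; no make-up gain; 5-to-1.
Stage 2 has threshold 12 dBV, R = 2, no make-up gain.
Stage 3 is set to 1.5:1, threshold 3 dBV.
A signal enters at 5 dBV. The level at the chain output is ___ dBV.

1 dBV

Stage 1: overshoot 5 dB → 5/5 = 1 dB → 1 dBV.
Stage 2: below threshold (1 ≤ 12); passes unchanged; output 1 dBV.
Stage 3: 1 dBV is at or below the 3 dBV threshold — no compression; output 1 dBV.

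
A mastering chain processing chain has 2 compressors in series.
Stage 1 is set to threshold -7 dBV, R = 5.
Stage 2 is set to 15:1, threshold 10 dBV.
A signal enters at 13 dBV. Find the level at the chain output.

Stage 1: 13 dBV is 20 dB over -7 dBV; at 5:1 that becomes 4 dB over, giving -3 dBV.
Stage 2: -3 dBV is at or below the 10 dBV threshold — no compression; output -3 dBV.

-3 dBV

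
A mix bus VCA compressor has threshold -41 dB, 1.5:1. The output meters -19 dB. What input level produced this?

Post-compression overshoot = -19 − (-41) = 22 dB.
Before 1.5:1 compression the overshoot was 22 × 1.5 = 33 dB, so input = -41 + 33 = -8 dB.

-8 dB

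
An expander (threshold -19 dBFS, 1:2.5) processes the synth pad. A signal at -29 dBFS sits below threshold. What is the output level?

-44 dBFS

The input is 10 dB below the -19 dBFS threshold.
A 1:2.5 expander multiplies undershoot by 2.5: 10 × 2.5 = 25 dB below threshold.
Output = -19 − 25 = -44 dBFS.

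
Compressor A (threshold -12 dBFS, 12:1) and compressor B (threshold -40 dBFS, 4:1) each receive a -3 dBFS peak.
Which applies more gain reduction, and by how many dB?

B, by 19.5 dB

A: 9 dB over, compressed to 0.75 dB over, so 8.25 dB of GR.
B: 37 dB over, compressed to 9.25 dB over, so 27.75 dB of GR.
B reduces 19.5 dB more.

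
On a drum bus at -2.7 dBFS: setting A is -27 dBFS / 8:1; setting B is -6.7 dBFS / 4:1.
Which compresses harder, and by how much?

A, by 18.2625 dB

A: overshoot 24.3 dB → output overshoot 3.0375 dB → GR 21.2625 dB.
B: overshoot 4 dB → output overshoot 1 dB → GR 3 dB.
A applies 18.2625 dB more gain reduction.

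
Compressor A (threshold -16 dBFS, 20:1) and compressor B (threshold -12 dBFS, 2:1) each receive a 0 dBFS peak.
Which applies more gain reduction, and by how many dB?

A, by 9.2 dB

A: GR = 16 − 16/20 = 15.2 dB.
B: GR = 12 − 12/2 = 6 dB.
Difference: 9.2 dB in favour of A.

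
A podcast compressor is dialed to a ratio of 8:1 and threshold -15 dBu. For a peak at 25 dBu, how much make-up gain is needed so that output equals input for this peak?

Without make-up, output = threshold + overshoot/8 = -15 + 5 = -10 dBu.
Gap to target: 35 dB.

35 dB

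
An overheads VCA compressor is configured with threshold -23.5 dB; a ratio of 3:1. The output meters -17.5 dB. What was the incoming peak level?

-5.5 dB

Post-compression overshoot = -17.5 − (-23.5) = 6 dB.
Before 3:1 compression the overshoot was 6 × 3 = 18 dB, so input = -23.5 + 18 = -5.5 dB.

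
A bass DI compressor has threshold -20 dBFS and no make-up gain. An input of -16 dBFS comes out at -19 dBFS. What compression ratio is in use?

Input overshoot = -16 − (-20) = 4 dB; output overshoot = -19 − (-20) = 1 dB.
Ratio = 4 / 1 = 4.

4:1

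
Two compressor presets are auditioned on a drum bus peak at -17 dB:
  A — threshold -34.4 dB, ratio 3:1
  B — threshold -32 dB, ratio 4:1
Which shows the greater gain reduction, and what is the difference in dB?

A: GR = 17.4 − 17.4/3 = 11.6 dB.
B: GR = 15 − 15/4 = 11.25 dB.
A reduces 0.35 dB more.

A, by 0.35 dB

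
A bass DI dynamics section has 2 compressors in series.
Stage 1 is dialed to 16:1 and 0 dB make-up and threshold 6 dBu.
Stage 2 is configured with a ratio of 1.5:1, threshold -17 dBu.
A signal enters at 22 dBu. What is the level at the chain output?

-1 dBu

Stage 1: overshoot 16 dB → 16/16 = 1 dB → 7 dBu.
Stage 2: 24 dB above -17 dBu, reduced 1.5:1 to 16 dB above → -1 dBu.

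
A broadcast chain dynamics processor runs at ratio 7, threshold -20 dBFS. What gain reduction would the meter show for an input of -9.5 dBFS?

9 dB

The signal is 10.5 dB above threshold.
At 7:1, output sits 10.5/7 = 1.5 dB above threshold.
GR = overshoot in − overshoot out = 10.5 − 1.5 = 9 dB.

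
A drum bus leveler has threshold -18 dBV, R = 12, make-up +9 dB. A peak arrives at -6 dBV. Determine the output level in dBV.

-8 dBV

The input is 12 dB above the -18 dBV threshold.
12:1 compression reduces that to 12/12 = 1 dB over.
That puts the output at -17 dBV; make-up adds 9 dB, giving -8 dBV.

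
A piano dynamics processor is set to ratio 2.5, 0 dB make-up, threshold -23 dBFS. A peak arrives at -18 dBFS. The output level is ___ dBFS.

-18 dBFS sits 5 dB over threshold.
The 5 dB excess becomes 2 dB after 2.5:1 reduction.
Output = -23 + 2 = -21 dBFS.

-21 dBFS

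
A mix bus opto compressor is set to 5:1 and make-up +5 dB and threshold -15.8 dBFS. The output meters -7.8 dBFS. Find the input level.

Stripping the +5 dB make-up gives -12.8 dBFS at the gain stage.
Post-compression overshoot = -12.8 − (-15.8) = 3 dB.
Input overshoot = R × output overshoot = 15 dB → input = -15.8 + 15 = -0.8 dBFS.

-0.8 dBFS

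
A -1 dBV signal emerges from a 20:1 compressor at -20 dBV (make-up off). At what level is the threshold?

Input is 20 dB above T (since output overshoot × R = input overshoot: (-20 − T)·20 = -1 − T gives T = -21 dBV).
Check: -21 + (-1 − (-21))/20 = -21 + 1 = -20 dBV. ✓

-21 dBV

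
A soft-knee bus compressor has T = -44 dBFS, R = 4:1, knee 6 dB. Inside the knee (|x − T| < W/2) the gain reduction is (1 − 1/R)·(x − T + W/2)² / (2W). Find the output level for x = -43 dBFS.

-44 dBFS

x − T + W/2 = -43 − (-44) + 3 = 4.
GR = (1 − 1/4) × 4² / 12 = 0.75 × 16 / 12 = 1 dB.
Output = -43 − 1 = -44 dBFS.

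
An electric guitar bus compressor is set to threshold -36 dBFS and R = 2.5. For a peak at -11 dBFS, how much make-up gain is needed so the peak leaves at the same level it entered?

Without make-up, output = threshold + overshoot/2.5 = -36 + 10 = -26 dBFS.
Gap to target: 15 dB.

15 dB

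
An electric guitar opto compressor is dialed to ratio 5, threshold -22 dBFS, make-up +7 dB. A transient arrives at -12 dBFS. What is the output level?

Overshoot: -12 − (-22) = 10 dB.
5:1 compression reduces that to 10/5 = 2 dB over.
So the level is -22 + 2 = -20 dBFS; make-up adds 7 dB, giving -13 dBFS.

-13 dBFS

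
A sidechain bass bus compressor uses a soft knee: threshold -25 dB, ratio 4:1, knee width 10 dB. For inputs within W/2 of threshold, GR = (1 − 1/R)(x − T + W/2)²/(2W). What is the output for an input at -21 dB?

x − T + W/2 = -21 − (-25) + 5 = 9.
GR = (1 − 1/4) × 9² / 20 = 0.75 × 81 / 20 = 3.0375 dB.
Output = -21 − 3.0375 = -24.0375 dB.

-24.0375 dB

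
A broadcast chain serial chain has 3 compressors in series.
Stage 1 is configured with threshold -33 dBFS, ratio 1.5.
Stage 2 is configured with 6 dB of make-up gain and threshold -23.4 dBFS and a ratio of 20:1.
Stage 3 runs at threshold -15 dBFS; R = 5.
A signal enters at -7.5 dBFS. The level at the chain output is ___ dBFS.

-17.03 dBFS

Stage 1: overshoot 25.5 dB → 25.5/1.5 = 17 dB → -16 dBFS.
Stage 2: overshoot 7.4 dB → 7.4/20 = 0.37 dB → -23.03 dBFS; +6 dB make-up → -17.03 dBFS.
Stage 3: -17.03 dBFS is at or below the -15 dBFS threshold — no compression; output -17.03 dBFS.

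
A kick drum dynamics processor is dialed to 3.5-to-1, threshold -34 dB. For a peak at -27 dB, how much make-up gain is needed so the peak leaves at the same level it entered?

5 dB

Overshoot 7 dB → 7/3.5 = 2 dB after compression, so the compressed level is -34 + 2 = -32 dB.
Make-up = target − compressed = -27 − (-32) = 5 dB.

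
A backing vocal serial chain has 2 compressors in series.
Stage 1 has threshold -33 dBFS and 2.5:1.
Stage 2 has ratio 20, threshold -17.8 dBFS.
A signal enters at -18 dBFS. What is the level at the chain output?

Stage 1: 15 dB above -33 dBFS, reduced 2.5:1 to 6 dB above → -27 dBFS.
Stage 2: -27 dBFS ≤ -17.8 dBFS, so stage 2 doesn't engage; output -27 dBFS.

-27 dBFS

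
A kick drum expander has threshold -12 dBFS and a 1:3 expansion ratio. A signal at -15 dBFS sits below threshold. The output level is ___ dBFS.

The input is 3 dB below the -12 dBFS threshold.
A 1:3 expander multiplies undershoot by 3: 3 × 3 = 9 dB below threshold.
Output = -12 − 9 = -21 dBFS.

-21 dBFS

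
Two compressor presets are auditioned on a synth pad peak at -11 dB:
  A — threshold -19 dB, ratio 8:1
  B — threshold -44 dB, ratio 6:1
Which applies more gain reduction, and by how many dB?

A: 8 dB over, compressed to 1 dB over, so 7 dB of GR.
B: 33 dB over, compressed to 5.5 dB over, so 27.5 dB of GR.
B applies 20.5 dB more gain reduction.

B, by 20.5 dB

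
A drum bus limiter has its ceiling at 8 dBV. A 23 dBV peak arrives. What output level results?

8 dBV

A brickwall limiter is an ∞:1 compressor: any input above the ceiling is clamped to 8 dBV.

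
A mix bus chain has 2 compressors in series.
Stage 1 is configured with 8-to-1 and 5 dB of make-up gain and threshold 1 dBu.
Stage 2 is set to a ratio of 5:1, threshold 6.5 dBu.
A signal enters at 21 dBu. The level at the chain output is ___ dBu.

6.9 dBu

Stage 1: 21 dBu is 20 dB over 1 dBu; at 8:1 that becomes 2.5 dB over, giving 3.5 dBu; +5 dB make-up → 8.5 dBu.
Stage 2: 8.5 dBu is 2 dB over 6.5 dBu; at 5:1 that becomes 0.4 dB over, giving 6.9 dBu.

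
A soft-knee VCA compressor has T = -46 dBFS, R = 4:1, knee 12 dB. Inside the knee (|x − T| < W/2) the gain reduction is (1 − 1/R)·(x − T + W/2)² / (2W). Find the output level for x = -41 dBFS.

x − T + W/2 = -41 − (-46) + 6 = 11.
GR = (1 − 1/4) × 11² / 24 = 0.75 × 121 / 24 = 3.78125 dB.
Output = -41 − 3.78125 = -44.78125 dBFS.

-44.78125 dBFS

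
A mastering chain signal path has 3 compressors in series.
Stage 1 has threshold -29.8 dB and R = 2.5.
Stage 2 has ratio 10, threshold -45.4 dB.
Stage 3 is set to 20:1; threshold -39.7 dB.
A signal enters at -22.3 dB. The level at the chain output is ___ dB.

-43.54 dB

Stage 1: overshoot 7.5 dB → 7.5/2.5 = 3 dB → -26.8 dB.
Stage 2: overshoot 18.6 dB → 18.6/10 = 1.86 dB → -43.54 dB.
Stage 3: -43.54 dB is at or below the -39.7 dB threshold — no compression; output -43.54 dB.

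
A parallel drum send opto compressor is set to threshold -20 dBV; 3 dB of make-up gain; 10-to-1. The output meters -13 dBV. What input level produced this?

20 dBV

Before make-up, the level was -13 − 3 = -16 dBV.
That's 4 dB above the -20 dBV threshold.
Input overshoot = R × output overshoot = 40 dB → input = -20 + 40 = 20 dBV.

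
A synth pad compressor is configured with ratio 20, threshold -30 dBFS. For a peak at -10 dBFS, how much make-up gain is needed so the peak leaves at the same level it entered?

The peak compresses to -30 + 20/20 = -29 dBFS.
To reach -10 dBFS requires -10 − (-29) = 19 dB of make-up.

19 dB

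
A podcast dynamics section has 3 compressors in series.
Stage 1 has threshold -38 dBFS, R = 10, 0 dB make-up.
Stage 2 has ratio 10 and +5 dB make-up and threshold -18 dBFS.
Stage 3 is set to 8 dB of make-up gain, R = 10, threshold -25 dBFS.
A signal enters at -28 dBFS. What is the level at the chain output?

Stage 1: 10 dB above -38 dBFS, reduced 10:1 to 1 dB above → -37 dBFS.
Stage 2: below threshold (-37 ≤ -18); passes unchanged; make-up brings it to -32 dBFS.
Stage 3: below threshold (-32 ≤ -25); passes unchanged; make-up brings it to -24 dBFS.

-24 dBFS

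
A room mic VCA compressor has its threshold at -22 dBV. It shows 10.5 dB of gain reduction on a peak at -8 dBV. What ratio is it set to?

Input overshoot = -8 − (-22) = 14 dB.
Output overshoot = 14 − 10.5 = 3.5 dB.
Ratio = input overshoot / output overshoot = 14 / 3.5 = 4.

4:1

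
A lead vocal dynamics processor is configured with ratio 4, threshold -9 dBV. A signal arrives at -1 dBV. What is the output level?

Overshoot: -1 − (-9) = 8 dB.
The 8 dB excess becomes 2 dB after 4:1 reduction.
Output = -9 + 2 = -7 dBV.

-7 dBV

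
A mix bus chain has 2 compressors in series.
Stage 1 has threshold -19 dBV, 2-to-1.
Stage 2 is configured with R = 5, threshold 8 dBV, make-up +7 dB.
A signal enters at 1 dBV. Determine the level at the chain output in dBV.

-2 dBV

Stage 1: 1 dBV is 20 dB over -19 dBV; at 2:1 that becomes 10 dB over, giving -9 dBV.
Stage 2: -9 dBV ≤ 8 dBV, so stage 2 doesn't engage; make-up brings it to -2 dBV.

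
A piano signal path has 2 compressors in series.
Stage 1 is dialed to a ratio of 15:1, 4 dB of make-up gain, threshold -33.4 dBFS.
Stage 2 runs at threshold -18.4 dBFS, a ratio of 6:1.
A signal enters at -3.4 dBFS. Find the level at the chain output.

Stage 1: -3.4 dBFS is 30 dB over -33.4 dBFS; at 15:1 that becomes 2 dB over, giving -31.4 dBFS; +4 dB make-up → -27.4 dBFS.
Stage 2: -27.4 dBFS is at or below the -18.4 dBFS threshold — no compression; output -27.4 dBFS.

-27.4 dBFS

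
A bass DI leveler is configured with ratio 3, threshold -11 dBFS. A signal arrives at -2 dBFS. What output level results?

The input is 9 dB above the -11 dBFS threshold.
The 9 dB excess becomes 3 dB after 3:1 reduction.
Output = -11 + 3 = -8 dBFS.

-8 dBFS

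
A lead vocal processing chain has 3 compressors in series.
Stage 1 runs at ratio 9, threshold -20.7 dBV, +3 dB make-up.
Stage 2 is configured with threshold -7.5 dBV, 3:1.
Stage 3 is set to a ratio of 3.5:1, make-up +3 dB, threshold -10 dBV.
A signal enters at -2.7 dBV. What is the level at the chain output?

-12.7 dBV

Stage 1: 18 dB above -20.7 dBV, reduced 9:1 to 2 dB above → -18.7 dBV; +3 dB make-up → -15.7 dBV.
Stage 2: -15.7 dBV ≤ -7.5 dBV, so stage 2 doesn't engage; output -15.7 dBV.
Stage 3: -15.7 dBV ≤ -10 dBV, so stage 3 doesn't engage; make-up brings it to -12.7 dBV.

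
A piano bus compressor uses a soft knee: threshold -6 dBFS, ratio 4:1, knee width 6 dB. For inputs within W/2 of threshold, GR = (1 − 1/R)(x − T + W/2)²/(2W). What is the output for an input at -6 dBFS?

-6.5625 dBFS

x − T + W/2 = -6 − (-6) + 3 = 3.
GR = (1 − 1/4) × 3² / 12 = 0.75 × 9 / 12 = 0.5625 dB.
Output = -6 − 0.5625 = -6.5625 dBFS.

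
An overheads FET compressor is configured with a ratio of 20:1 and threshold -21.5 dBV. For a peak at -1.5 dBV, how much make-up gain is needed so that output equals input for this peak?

Without make-up, output = threshold + overshoot/20 = -21.5 + 1 = -20.5 dBV.
Gap to target: 19 dB.

19 dB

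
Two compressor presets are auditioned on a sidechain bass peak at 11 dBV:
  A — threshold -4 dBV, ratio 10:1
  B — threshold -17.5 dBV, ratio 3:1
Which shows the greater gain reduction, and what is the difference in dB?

A: 15 dB over, compressed to 1.5 dB over, so 13.5 dB of GR.
B: 28.5 dB over, compressed to 9.5 dB over, so 19 dB of GR.
Difference: 5.5 dB in favour of B.

B, by 5.5 dB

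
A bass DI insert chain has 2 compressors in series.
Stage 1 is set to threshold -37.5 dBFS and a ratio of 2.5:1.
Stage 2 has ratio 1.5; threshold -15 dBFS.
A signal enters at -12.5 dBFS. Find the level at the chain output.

-27.5 dBFS

Stage 1: overshoot 25 dB → 25/2.5 = 10 dB → -27.5 dBFS.
Stage 2: -27.5 dBFS is at or below the -15 dBFS threshold — no compression; output -27.5 dBFS.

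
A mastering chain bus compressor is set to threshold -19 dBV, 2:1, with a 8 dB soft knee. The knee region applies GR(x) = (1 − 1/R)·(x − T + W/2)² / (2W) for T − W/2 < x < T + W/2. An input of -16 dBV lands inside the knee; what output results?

-17.53125 dBV

x − T + W/2 = -16 − (-19) + 4 = 7.
GR = (1 − 1/2) × 7² / 16 = 0.5 × 49 / 16 = 1.53125 dB.
Output = -16 − 1.53125 = -17.53125 dBV.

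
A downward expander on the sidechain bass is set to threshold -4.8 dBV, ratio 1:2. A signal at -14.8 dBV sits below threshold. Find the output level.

The input is 10 dB below the -4.8 dBV threshold.
A 1:2 expander multiplies undershoot by 2: 10 × 2 = 20 dB below threshold.
Output = -4.8 − 20 = -24.8 dBV.

-24.8 dBV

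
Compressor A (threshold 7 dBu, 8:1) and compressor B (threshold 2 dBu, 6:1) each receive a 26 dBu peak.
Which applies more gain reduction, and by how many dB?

B, by 3.375 dB

A: overshoot 19 dB → output overshoot 2.375 dB → GR 16.625 dB.
B: overshoot 24 dB → output overshoot 4 dB → GR 20 dB.
B applies 3.375 dB more gain reduction.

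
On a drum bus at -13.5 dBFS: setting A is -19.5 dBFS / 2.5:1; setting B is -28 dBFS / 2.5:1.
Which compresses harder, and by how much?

B, by 5.1 dB

A: GR = 6 − 6/2.5 = 3.6 dB.
B: GR = 14.5 − 14.5/2.5 = 8.7 dB.
B reduces 5.1 dB more.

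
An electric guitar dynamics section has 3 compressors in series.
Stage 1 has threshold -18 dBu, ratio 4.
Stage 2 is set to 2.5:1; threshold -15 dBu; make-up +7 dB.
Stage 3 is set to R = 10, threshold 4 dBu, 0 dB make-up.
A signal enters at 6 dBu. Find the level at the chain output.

-6.8 dBu

Stage 1: 24 dB above -18 dBu, reduced 4:1 to 6 dB above → -12 dBu.
Stage 2: 3 dB above -15 dBu, reduced 2.5:1 to 1.2 dB above → -13.8 dBu; +7 dB make-up → -6.8 dBu.
Stage 3: below threshold (-6.8 ≤ 4); passes unchanged; output -6.8 dBu.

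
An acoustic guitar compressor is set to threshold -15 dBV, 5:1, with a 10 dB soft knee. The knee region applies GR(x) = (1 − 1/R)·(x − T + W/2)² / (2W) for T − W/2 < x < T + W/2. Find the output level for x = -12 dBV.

x − T + W/2 = -12 − (-15) + 5 = 8.
GR = (1 − 1/5) × 8² / 20 = 0.8 × 64 / 20 = 2.56 dB.
Output = -12 − 2.56 = -14.56 dBV.

-14.56 dBV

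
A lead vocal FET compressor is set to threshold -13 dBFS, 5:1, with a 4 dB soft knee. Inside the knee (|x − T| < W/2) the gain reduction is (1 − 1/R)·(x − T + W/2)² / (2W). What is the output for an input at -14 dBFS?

-14.1 dBFS

x − T + W/2 = -14 − (-13) + 2 = 1.
GR = (1 − 1/5) × 1² / 8 = 0.8 × 1 / 8 = 0.1 dB.
Output = -14 − 0.1 = -14.1 dBFS.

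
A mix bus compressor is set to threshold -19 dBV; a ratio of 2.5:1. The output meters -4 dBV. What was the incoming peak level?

That's 15 dB above the -19 dBV threshold.
Before 2.5:1 compression the overshoot was 15 × 2.5 = 37.5 dB, so input = -19 + 37.5 = 18.5 dBV.

18.5 dBV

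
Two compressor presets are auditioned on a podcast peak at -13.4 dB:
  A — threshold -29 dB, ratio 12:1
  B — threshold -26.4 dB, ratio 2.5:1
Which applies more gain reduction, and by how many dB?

A: 15.6 dB over, compressed to 1.3 dB over, so 14.3 dB of GR.
B: 13 dB over, compressed to 5.2 dB over, so 7.8 dB of GR.
A reduces 6.5 dB more.

A, by 6.5 dB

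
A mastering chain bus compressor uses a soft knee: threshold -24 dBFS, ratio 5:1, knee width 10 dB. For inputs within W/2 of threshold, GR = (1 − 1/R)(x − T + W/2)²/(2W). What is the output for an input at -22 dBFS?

-23.96 dBFS

x − T + W/2 = -22 − (-24) + 5 = 7.
GR = (1 − 1/5) × 7² / 20 = 0.8 × 49 / 20 = 1.96 dB.
Output = -22 − 1.96 = -23.96 dBFS.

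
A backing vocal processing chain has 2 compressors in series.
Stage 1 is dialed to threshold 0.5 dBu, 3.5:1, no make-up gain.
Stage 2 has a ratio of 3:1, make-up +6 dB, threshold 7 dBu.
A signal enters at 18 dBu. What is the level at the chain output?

11.5 dBu

Stage 1: 17.5 dB above 0.5 dBu, reduced 3.5:1 to 5 dB above → 5.5 dBu.
Stage 2: 5.5 dBu ≤ 7 dBu, so stage 2 doesn't engage; make-up brings it to 11.5 dBu.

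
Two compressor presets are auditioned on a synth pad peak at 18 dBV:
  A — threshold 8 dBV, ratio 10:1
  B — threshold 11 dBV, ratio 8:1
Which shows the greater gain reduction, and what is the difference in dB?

A: 10 dB over, compressed to 1 dB over, so 9 dB of GR.
B: 7 dB over, compressed to 0.875 dB over, so 6.125 dB of GR.
A applies 2.875 dB more gain reduction.

A, by 2.875 dB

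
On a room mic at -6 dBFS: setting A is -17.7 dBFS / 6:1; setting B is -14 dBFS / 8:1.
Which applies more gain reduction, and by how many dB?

A, by 2.75 dB

A: 11.7 dB over, compressed to 1.95 dB over, so 9.75 dB of GR.
B: 8 dB over, compressed to 1 dB over, so 7 dB of GR.
Difference: 2.75 dB in favour of A.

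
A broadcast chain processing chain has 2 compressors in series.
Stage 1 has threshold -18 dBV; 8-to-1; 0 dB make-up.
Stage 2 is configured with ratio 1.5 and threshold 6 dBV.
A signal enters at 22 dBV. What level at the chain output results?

-13 dBV

Stage 1: 40 dB above -18 dBV, reduced 8:1 to 5 dB above → -13 dBV.
Stage 2: -13 dBV ≤ 6 dBV, so stage 2 doesn't engage; output -13 dBV.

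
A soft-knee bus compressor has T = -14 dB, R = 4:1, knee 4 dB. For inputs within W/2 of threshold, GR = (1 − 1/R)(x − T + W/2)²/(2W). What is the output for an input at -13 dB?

-13.84375 dB

x − T + W/2 = -13 − (-14) + 2 = 3.
GR = (1 − 1/4) × 3² / 8 = 0.75 × 9 / 8 = 0.84375 dB.
Output = -13 − 0.84375 = -13.84375 dB.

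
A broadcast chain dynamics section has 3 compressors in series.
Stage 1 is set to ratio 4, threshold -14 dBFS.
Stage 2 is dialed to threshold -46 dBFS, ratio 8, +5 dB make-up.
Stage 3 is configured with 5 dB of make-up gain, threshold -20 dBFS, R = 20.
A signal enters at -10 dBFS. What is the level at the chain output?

Stage 1: 4 dB above -14 dBFS, reduced 4:1 to 1 dB above → -13 dBFS.
Stage 2: 33 dB above -46 dBFS, reduced 8:1 to 4.125 dB above → -41.875 dBFS; +5 dB make-up → -36.875 dBFS.
Stage 3: -36.875 dBFS ≤ -20 dBFS, so stage 3 doesn't engage; make-up brings it to -31.875 dBFS.

-31.875 dBFS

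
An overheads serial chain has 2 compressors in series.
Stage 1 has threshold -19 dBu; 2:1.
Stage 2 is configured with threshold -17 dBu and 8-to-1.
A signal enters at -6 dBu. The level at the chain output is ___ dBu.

-16.4375 dBu

Stage 1: -6 dBu is 13 dB over -19 dBu; at 2:1 that becomes 6.5 dB over, giving -12.5 dBu.
Stage 2: -12.5 dBu is 4.5 dB over -17 dBu; at 8:1 that becomes 0.5625 dB over, giving -16.4375 dBu.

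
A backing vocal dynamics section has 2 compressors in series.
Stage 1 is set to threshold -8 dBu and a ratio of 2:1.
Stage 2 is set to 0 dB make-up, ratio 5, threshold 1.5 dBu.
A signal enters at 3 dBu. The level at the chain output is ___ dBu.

Stage 1: 3 dBu is 11 dB over -8 dBu; at 2:1 that becomes 5.5 dB over, giving -2.5 dBu.
Stage 2: -2.5 dBu ≤ 1.5 dBu, so stage 2 doesn't engage; output -2.5 dBu.

-2.5 dBu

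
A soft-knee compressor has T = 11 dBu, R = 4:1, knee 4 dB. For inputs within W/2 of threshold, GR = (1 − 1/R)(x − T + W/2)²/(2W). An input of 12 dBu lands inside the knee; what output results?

x − T + W/2 = 12 − 11 + 2 = 3.
GR = (1 − 1/4) × 3² / 8 = 0.75 × 9 / 8 = 0.84375 dB.
Output = 12 − 0.84375 = 11.15625 dBu.

11.15625 dBu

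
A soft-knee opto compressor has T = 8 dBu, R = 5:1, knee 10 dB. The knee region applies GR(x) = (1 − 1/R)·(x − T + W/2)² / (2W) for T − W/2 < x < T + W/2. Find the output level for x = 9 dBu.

x − T + W/2 = 9 − 8 + 5 = 6.
GR = (1 − 1/5) × 6² / 20 = 0.8 × 36 / 20 = 1.44 dB.
Output = 9 − 1.44 = 7.56 dBu.

7.56 dBu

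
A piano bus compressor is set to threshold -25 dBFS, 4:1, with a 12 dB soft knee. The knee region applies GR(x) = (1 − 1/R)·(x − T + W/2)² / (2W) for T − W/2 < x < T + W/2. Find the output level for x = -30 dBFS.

x − T + W/2 = -30 − (-25) + 6 = 1.
GR = (1 − 1/4) × 1² / 24 = 0.75 × 1 / 24 = 0.03125 dB.
Output = -30 − 0.03125 = -30.03125 dBFS.

-30.03125 dBFS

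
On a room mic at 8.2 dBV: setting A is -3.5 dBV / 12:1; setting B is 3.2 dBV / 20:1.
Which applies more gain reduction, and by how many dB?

A: overshoot 11.7 dB → output overshoot 0.975 dB → GR 10.725 dB.
B: overshoot 5 dB → output overshoot 0.25 dB → GR 4.75 dB.
A reduces 5.975 dB more.

A, by 5.975 dB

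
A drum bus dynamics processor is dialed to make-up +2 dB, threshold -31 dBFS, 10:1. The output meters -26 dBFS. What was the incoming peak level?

Before make-up, the level was -26 − 2 = -28 dBFS.
The compressed level sits -28 − (-31) = 3 dB over threshold.
Before 10:1 compression the overshoot was 3 × 10 = 30 dB, so input = -31 + 30 = -1 dBFS.

-1 dBFS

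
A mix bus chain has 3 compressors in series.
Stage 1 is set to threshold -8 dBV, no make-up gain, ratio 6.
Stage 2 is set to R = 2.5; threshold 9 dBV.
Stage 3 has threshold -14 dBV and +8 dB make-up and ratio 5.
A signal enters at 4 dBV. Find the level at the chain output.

-4.4 dBV

Stage 1: 4 dBV is 12 dB over -8 dBV; at 6:1 that becomes 2 dB over, giving -6 dBV.
Stage 2: -6 dBV is at or below the 9 dBV threshold — no compression; output -6 dBV.
Stage 3: -6 dBV is 8 dB over -14 dBV; at 5:1 that becomes 1.6 dB over, giving -12.4 dBV; +8 dB make-up → -4.4 dBV.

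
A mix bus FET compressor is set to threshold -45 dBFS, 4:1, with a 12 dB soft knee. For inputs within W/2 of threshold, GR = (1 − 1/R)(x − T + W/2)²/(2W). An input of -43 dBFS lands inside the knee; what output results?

x − T + W/2 = -43 − (-45) + 6 = 8.
GR = (1 − 1/4) × 8² / 24 = 0.75 × 64 / 24 = 2 dB.
Output = -43 − 2 = -45 dBFS.

-45 dBFS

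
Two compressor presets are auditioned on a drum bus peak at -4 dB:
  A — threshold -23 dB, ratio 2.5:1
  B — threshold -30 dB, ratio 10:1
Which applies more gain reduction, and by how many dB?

A: overshoot 19 dB → output overshoot 7.6 dB → GR 11.4 dB.
B: overshoot 26 dB → output overshoot 2.6 dB → GR 23.4 dB.
B applies 12 dB more gain reduction.

B, by 12 dB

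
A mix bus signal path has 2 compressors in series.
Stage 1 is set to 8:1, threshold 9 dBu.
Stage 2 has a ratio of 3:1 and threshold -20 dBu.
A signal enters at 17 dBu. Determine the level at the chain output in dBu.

-10 dBu

Stage 1: 8 dB above 9 dBu, reduced 8:1 to 1 dB above → 10 dBu.
Stage 2: 30 dB above -20 dBu, reduced 3:1 to 10 dB above → -10 dBu.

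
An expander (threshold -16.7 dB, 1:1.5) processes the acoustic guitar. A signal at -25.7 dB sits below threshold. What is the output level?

Below threshold, a 1:1.5 expander applies gain = (1.5−1)×(T − x) of attenuation.
(1.5−1) × 9 = 4.5 dB, so output = -25.7 − 4.5 = -30.2 dB.

-30.2 dB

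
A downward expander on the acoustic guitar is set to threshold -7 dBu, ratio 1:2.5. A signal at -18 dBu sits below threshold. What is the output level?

-34.5 dBu

Undershoot = (-7) − (-18) = 11 dB.
At 1:2.5, that expands to 27.5 dB under threshold.
Output = -7 − 27.5 = -34.5 dBu.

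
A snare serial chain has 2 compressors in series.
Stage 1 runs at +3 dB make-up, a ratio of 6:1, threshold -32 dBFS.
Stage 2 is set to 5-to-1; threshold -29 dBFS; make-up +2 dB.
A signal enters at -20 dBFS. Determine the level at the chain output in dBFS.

Stage 1: -20 dBFS is 12 dB over -32 dBFS; at 6:1 that becomes 2 dB over, giving -30 dBFS; +3 dB make-up → -27 dBFS.
Stage 2: overshoot 2 dB → 2/5 = 0.4 dB → -28.6 dBFS; +2 dB make-up → -26.6 dBFS.

-26.6 dBFS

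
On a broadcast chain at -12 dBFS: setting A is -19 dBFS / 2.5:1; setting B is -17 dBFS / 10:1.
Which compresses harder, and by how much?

B, by 0.3 dB

A: 7 dB over, compressed to 2.8 dB over, so 4.2 dB of GR.
B: 5 dB over, compressed to 0.5 dB over, so 4.5 dB of GR.
Difference: 0.3 dB in favour of B.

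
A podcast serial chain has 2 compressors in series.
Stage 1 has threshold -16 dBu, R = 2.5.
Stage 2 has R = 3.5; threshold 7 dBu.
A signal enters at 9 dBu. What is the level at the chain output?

-6 dBu

Stage 1: 25 dB above -16 dBu, reduced 2.5:1 to 10 dB above → -6 dBu.
Stage 2: below threshold (-6 ≤ 7); passes unchanged; output -6 dBu.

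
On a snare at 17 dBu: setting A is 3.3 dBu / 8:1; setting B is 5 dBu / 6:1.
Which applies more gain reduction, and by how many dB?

A: overshoot 13.7 dB → output overshoot 1.7125 dB → GR 11.9875 dB.
B: overshoot 12 dB → output overshoot 2 dB → GR 10 dB.
A applies 1.9875 dB more gain reduction.

A, by 1.9875 dB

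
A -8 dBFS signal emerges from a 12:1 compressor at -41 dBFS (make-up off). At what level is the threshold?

Input is 36 dB above T (since output overshoot × R = input overshoot: (-41 − T)·12 = -8 − T gives T = -44 dBFS).
Check: -44 + (-8 − (-44))/12 = -44 + 3 = -41 dBFS. ✓

-44 dBFS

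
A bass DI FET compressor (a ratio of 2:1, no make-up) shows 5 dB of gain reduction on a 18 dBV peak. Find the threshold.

Let T be the threshold. Output overshoot = (input overshoot)/R, so 13 − T = (18 − T)/2.
2·(13 − T) = 18 − T → 1·T = 26 − 18 = 8.
T = 8/1 = 8 dBV.

8 dBV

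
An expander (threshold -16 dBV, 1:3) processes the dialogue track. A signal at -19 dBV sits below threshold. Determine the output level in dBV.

-25 dBV

Undershoot = (-16) − (-19) = 3 dB.
At 1:3, that expands to 9 dB under threshold.
Output = -16 − 9 = -25 dBV.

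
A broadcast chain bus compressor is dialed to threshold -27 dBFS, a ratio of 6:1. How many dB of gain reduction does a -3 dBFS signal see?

Overshoot = -3 − (-27) = 24 dB.
After 6:1 compression the overshoot becomes 24/6 = 4 dB.
So the signal is attenuated by 24 − 4 = 20 dB.

20 dB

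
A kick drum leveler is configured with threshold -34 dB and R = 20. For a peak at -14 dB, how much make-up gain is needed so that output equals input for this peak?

19 dB

Overshoot 20 dB → 20/20 = 1 dB after compression, so the compressed level is -34 + 1 = -33 dB.
Make-up = target − compressed = -14 − (-33) = 19 dB.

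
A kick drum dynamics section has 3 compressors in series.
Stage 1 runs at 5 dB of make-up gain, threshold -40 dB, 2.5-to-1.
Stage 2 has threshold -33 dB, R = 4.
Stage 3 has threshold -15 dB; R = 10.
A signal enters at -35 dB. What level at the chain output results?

-33 dB

Stage 1: 5 dB above -40 dB, reduced 2.5:1 to 2 dB above → -38 dB; +5 dB make-up → -33 dB.
Stage 2: -33 dB ≤ -33 dB, so stage 2 doesn't engage; output -33 dB.
Stage 3: below threshold (-33 ≤ -15); passes unchanged; output -33 dB.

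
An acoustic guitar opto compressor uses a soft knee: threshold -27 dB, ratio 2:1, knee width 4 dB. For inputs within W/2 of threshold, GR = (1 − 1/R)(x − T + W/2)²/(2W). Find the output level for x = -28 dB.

-28.0625 dB

x − T + W/2 = -28 − (-27) + 2 = 1.
GR = (1 − 1/2) × 1² / 8 = 0.5 × 1 / 8 = 0.0625 dB.
Output = -28 − 0.0625 = -28.0625 dB.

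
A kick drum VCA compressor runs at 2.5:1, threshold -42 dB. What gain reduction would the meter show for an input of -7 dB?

21 dB

-7 dB exceeds the threshold by 35 dB.
A 2.5:1 ratio leaves 14 dB of that excess.
Gain reduction = 35 − 14 = 21 dB.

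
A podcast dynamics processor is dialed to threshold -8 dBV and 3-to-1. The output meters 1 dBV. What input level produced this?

19 dBV

The compressed level sits 1 − (-8) = 9 dB over threshold.
Before 3:1 compression the overshoot was 9 × 3 = 27 dB, so input = -8 + 27 = 19 dBV.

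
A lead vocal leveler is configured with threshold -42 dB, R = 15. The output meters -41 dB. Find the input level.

-27 dB

The compressed level sits -41 − (-42) = 1 dB over threshold.
Undo the ratio: input overshoot = 1 × 15 = 15 dB, giving input = -27 dB.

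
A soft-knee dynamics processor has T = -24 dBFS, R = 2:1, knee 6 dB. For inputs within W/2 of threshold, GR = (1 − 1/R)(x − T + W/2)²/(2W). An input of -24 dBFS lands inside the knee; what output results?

x − T + W/2 = -24 − (-24) + 3 = 3.
GR = (1 − 1/2) × 3² / 12 = 0.5 × 9 / 12 = 0.375 dB.
Output = -24 − 0.375 = -24.375 dBFS.

-24.375 dBFS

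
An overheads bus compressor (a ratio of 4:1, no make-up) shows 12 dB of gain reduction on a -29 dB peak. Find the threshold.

-45 dB

Let T be the threshold. Output overshoot = (input overshoot)/R, so -41 − T = (-29 − T)/4.
4·(-41 − T) = -29 − T → 3·T = -164 − (-29) = -135.
T = -135/3 = -45 dB.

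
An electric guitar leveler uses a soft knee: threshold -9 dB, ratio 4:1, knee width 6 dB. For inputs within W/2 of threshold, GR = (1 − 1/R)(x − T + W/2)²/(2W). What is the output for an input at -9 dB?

x − T + W/2 = -9 − (-9) + 3 = 3.
GR = (1 − 1/4) × 3² / 12 = 0.75 × 9 / 12 = 0.5625 dB.
Output = -9 − 0.5625 = -9.5625 dB.

-9.5625 dB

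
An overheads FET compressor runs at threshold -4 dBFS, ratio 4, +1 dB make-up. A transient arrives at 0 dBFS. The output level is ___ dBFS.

-2 dBFS

0 dBFS sits 4 dB over threshold.
4:1 compression reduces that to 4/4 = 1 dB over.
So the level is -4 + 1 = -3 dBFS; make-up adds 1 dB, giving -2 dBFS.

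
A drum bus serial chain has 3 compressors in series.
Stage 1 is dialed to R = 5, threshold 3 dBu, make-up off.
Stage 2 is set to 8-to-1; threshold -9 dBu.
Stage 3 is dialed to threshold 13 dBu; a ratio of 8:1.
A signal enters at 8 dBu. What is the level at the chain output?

-7.375 dBu

Stage 1: 5 dB above 3 dBu, reduced 5:1 to 1 dB above → 4 dBu.
Stage 2: 4 dBu is 13 dB over -9 dBu; at 8:1 that becomes 1.625 dB over, giving -7.375 dBu.
Stage 3: -7.375 dBu ≤ 13 dBu, so stage 3 doesn't engage; output -7.375 dBu.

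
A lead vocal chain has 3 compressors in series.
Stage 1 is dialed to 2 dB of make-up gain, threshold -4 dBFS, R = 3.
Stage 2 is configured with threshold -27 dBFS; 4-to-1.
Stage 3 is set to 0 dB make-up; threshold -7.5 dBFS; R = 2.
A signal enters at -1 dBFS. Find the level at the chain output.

-20.5 dBFS

Stage 1: -1 dBFS is 3 dB over -4 dBFS; at 3:1 that becomes 1 dB over, giving -3 dBFS; +2 dB make-up → -1 dBFS.
Stage 2: -1 dBFS is 26 dB over -27 dBFS; at 4:1 that becomes 6.5 dB over, giving -20.5 dBFS.
Stage 3: -20.5 dBFS is at or below the -7.5 dBFS threshold — no compression; output -20.5 dBFS.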